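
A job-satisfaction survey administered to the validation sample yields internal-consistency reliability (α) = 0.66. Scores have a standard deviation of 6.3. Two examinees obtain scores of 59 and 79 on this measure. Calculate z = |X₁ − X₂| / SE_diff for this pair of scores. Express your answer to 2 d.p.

The standard error of measurement is 6.3000·√(1 − 0.6600) ≃ 6.3000·0.5831 ≃ 3.6735.
SE_diff = √2 · SEM ≃ 5.1951
z = |59 − 79| / 5.1951 = 20 / 5.1951 ≃ 3.8498

3.85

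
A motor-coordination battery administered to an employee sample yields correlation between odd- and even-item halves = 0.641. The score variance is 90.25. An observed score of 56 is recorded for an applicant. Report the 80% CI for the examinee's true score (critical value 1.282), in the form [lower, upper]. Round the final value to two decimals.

[50.30, 61.70]

SD = √90.25 ≃ 9.5000
Spearman-Brown: r = 2(0.641) / (1 + 0.641) = 1.2820 / 1.6410 ≃ 0.7812
The standard error of measurement is 9.5000×√(1 − 0.7812) ≃ 9.5000×0.4677 ≃ 4.4434.
Margin = 1.282 × 4.4434 ≃ 5.6965
80% CI: 56 ± 5.6965 = [50.3035, 61.6965]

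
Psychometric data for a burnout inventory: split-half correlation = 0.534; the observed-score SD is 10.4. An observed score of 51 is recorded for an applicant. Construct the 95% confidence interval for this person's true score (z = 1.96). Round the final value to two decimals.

[39.77, 62.23]

r_full = 2·0.534 / (1 + 0.534) ≈ 0.69622
SEM = 10.40000 · √(1 − 0.69622) = 10.40000 · √0.30378 ≈ 10.40000 · 0.55116 ≈ 5.73210
Half-width = 1.96·5.73210 ≈ 11.23491
95% CI: 51 ± 11.23491 = [39.76509, 62.23491]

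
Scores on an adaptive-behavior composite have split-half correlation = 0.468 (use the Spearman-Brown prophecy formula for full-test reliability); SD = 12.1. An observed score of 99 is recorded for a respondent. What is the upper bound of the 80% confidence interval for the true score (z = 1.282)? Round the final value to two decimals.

108.34

Spearman-Brown: r = 2(0.468) / (1 + 0.468) = 0.936 / 1.468 ≈ 0.638
SEM = 12.100×√(1 − 0.638) ≈ 7.284
Margin = 1.282 × 7.284 ≈ 9.338
Upper bound: 99 + 9.338 = 108.338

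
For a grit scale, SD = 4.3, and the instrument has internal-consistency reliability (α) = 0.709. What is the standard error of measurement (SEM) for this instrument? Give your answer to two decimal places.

SEM = 4.3000·√(1 − 0.7090) ≈ 2.3196

2.32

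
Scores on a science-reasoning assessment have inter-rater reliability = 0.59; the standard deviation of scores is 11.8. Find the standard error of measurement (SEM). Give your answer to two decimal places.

7.56

SEM = 11.800 * √(1 − 0.590) = 11.800 * √0.410 ≃ 11.800 * 0.640 ≃ 7.556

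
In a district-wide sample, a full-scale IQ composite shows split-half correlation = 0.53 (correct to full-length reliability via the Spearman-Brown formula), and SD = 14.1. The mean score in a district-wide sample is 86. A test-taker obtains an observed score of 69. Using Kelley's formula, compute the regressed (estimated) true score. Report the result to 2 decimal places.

r_full = 2·0.53 / (1 + 0.53) ≈ 0.69281
T̂ = r·X + (1 − r)·M = 0.69281×69 + 0.30719×86 ≈ 47.80392 + 26.41830 ≈ 74.22222

74.22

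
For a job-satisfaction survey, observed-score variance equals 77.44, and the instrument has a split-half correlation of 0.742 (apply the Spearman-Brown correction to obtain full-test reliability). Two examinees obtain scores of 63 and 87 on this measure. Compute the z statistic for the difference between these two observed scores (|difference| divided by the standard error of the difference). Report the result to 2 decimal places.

5.01

σ = 77.44^(1/2) = 8.80000
Full-length reliability (Spearman-Brown) = 2(0.742)/(1+0.742) ≈ 0.85189
SEM = 8.80000 * √(1 − 0.85189) = 8.80000 * √0.14811 ≈ 8.80000 * 0.38484 ≈ 3.38664
SE_diff = SEM * √2 ≈ 3.38664 * 1.41421 ≈ 4.78943
z = 24 / 4.78943 ≈ 5.01104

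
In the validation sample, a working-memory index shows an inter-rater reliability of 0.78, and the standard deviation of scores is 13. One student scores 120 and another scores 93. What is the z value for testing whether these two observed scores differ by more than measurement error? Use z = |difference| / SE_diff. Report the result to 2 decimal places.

SEM = 13.000*√(1 − 0.780) ≈ 6.098
SE_diff = √2 * SEM ≈ 8.623
z = 27 / 8.623 ≈ 3.131

3.13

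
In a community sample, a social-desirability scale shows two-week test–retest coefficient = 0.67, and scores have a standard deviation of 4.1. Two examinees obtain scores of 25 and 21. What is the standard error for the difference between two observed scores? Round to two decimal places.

SEM = 4.1000*√(1 − 0.6700) ≈ 2.3553
Standard error of the difference = 2.3553·√2 ≈ 3.3309

3.33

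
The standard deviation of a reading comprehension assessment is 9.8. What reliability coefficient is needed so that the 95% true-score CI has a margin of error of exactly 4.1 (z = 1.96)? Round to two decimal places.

0.95

Required SEM = 4.1 / 1.96 ≈ 2.0918
Required reliability = 1 − (SEM/SD)² = 1 − 0.0456 ≈ 0.9544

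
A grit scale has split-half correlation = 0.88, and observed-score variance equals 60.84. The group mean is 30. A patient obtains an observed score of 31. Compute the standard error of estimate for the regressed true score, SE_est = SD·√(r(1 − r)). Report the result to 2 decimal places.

1.91

SD = √60.84 = 7.800
Spearman-Brown: r = 2(0.88) / (1 + 0.88) = 1.760 / 1.880 ≈ 0.936
SE_est = SD * √(r(1 − r)) = 7.800 * √0.060 ≈ 7.800 * 0.244 ≈ 1.907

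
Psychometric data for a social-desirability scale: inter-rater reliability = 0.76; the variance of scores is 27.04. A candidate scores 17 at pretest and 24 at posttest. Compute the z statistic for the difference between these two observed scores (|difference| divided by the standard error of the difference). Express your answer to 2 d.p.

SD = √27.04 = 5.20000
SEM = 5.20000 · √(1 − 0.76000) = 5.20000 · √0.24000 ≈ 5.20000 · 0.48990 ≈ 2.54747
SE_diff = √2 · SEM ≈ 3.60267
z = |17 − 24| / 3.60267 = 7 / 3.60267 ≈ 1.94301

1.94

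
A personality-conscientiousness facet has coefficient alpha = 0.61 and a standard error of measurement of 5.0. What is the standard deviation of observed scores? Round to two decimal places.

SD = 5.0 / √(1 − 0.61) ≃ 8.0064

8.01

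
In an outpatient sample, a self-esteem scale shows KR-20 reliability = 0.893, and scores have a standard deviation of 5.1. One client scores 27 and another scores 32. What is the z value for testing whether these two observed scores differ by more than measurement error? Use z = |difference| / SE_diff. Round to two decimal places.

SEM = 5.10000·√(1 − 0.89300) ≈ 1.66825
SE_diff = SEM · √2 ≈ 1.66825 · 1.41421 ≈ 2.35927
z = |27 − 32| / 2.35927 = 5 / 2.35927 ≈ 2.11930

2.12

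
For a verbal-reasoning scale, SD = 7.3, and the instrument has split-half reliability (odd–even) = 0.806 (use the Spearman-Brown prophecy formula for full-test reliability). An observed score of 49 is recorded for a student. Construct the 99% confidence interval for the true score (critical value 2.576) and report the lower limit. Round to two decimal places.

r_full = 2·0.806 / (1 + 0.806) ≈ 0.8926
SEM = 7.3000 · √(1 − 0.8926) = 7.3000 · √0.1074 ≈ 7.3000 · 0.3277 ≈ 2.3926
Margin = 2.576 · 2.3926 ≈ 6.1633
Lower limit = 49 − 6.1633 ≈ 42.8367

42.84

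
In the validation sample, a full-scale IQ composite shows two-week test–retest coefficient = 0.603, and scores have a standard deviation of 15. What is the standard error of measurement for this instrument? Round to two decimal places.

9.45

The standard error of measurement is 15.000×√(1 − 0.603) ≈ 15.000×0.630 ≈ 9.451.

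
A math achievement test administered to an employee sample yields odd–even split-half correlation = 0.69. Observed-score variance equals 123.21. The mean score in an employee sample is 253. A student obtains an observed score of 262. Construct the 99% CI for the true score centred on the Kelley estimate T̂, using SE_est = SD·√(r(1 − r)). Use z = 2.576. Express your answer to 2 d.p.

[249.28, 271.42]

SD = √123.21 = 11.100
Spearman-Brown: r = 2(0.69) / (1 + 0.69) = 1.380 / 1.690 ≃ 0.817
T̂ = r·X + (1 − r)·M = 0.817×262 + 0.183×253 ≃ 213.941 + 46.408 ≃ 260.349
SE_est = SD × √(r(1 − r)) = 11.100 × √0.150 ≃ 11.100 × 0.387 ≃ 4.296
99% CI: 260.349 ± 11.066 ≃ (249.283, 271.415)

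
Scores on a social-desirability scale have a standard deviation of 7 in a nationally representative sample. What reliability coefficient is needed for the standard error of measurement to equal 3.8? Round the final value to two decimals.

0.71

r = 1 − (3.8000/7)² ≈ 1 − 0.2947 ≈ 0.7053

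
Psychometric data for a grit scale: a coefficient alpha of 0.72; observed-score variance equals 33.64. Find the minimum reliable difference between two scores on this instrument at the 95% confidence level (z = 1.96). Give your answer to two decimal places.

8.51

σ = 33.64^(1/2) = 5.800
The standard error of measurement is 5.800*√(1 − 0.720) ≈ 5.800*0.529 ≈ 3.069.
SE_diff = SEM * √2 ≈ 3.069 * 1.414 ≈ 4.340
Smallest detectable difference = 1.96*4.340 ≈ 8.507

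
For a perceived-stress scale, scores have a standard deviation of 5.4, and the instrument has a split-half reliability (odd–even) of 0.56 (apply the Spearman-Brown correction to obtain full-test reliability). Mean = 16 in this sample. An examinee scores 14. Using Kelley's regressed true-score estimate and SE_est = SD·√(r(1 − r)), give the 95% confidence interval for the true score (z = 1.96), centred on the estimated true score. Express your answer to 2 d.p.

Full-length reliability (Spearman-Brown) = 2(0.56)/(1+0.56) ≃ 0.71795
Estimated true score = 0.71795·14 + (1 − 0.71795)·16 ≃ 14.56410
SE_est = 5.40000·√(0.71795·0.28205) ≃ 2.42999
95% CI: 14.56410 ± 4.76278 ≃ (9.80132, 19.32688)

[9.80, 19.33]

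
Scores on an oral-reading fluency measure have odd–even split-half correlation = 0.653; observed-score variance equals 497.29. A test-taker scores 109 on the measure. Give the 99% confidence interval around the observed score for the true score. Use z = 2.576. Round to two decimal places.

σ = 497.29^(1/2) = 22.3000
Full-length reliability (Spearman-Brown) = 2(0.653)/(1+0.653) ≈ 0.7901
SEM = 22.3000×√(1 − 0.7901) ≈ 10.2172
Margin = 2.576 × 10.2172 ≈ 26.3196
Interval: (82.6804, 135.3196)

[82.68, 135.32]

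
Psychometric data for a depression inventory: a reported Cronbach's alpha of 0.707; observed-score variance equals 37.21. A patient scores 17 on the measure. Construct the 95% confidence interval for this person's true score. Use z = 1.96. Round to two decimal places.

[10.53, 23.47]

SD = √37.21 = 6.10000
SEM = 6.10000·√(1 − 0.70700) ≈ 3.30190
Half-width = 1.96·3.30190 ≈ 6.47172
Interval: (10.52828, 23.47172)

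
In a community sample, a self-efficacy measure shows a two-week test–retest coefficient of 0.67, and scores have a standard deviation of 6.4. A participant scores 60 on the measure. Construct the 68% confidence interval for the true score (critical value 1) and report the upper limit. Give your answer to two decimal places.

63.68

SEM = 6.40000 · √(1 − 0.67000) = 6.40000 · √0.33000 ≈ 6.40000 · 0.57446 ≈ 3.67652
1 · SEM ≈ 3.67652
Upper bound: 60 + 3.67652 = 63.67652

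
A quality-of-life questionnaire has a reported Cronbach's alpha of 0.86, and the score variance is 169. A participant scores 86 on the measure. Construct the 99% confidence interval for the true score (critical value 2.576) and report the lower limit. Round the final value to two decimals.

SD = √169 ≈ 13.000
The standard error of measurement is 13.000*√(1 − 0.860) ≈ 13.000*0.374 ≈ 4.864.
Margin = 2.576 * 4.864 ≈ 12.530
Lower limit = 86 − 12.530 ≈ 73.470

73.47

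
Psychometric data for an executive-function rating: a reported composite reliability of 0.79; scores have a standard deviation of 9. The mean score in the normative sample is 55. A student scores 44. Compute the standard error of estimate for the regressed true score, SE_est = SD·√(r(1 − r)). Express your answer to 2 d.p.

SE_est = SD × √(r(1 − r)) = 9.000 × √0.166 ≃ 9.000 × 0.407 ≃ 3.666

3.67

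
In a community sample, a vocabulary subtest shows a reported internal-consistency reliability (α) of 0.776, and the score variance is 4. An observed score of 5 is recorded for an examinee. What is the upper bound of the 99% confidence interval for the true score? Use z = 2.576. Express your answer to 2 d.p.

σ = 4^(1/2) = 2.00000
SEM = 2.00000 * √(1 − 0.77600) = 2.00000 * √0.22400 ≃ 2.00000 * 0.47329 ≃ 0.94657
Half-width = 2.576*0.94657 ≃ 2.43837
Upper bound: 5 + 2.43837 = 7.43837

7.44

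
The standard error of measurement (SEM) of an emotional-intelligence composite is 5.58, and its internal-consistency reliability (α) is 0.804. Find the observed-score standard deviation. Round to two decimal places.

12.60

σ = SEM·(1 − r)^(−1/2) ≃ 5.58×2.259 ≃ 12.604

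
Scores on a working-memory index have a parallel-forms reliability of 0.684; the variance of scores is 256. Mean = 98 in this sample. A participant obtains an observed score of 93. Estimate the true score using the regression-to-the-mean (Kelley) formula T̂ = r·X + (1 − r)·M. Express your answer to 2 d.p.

94.58

Estimated true score = 0.684×93 + (1 − 0.684)×98 ≈ 94.580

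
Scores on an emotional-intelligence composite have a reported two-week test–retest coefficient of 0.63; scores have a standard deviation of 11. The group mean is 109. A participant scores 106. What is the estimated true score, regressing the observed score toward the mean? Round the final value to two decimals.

107.11

T̂ = 0.63000(106) + 0.37000(109) ≈ 107.11000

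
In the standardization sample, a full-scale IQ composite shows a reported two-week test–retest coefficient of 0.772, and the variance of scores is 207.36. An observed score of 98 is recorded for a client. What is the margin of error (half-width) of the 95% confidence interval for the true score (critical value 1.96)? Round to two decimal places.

13.48

SD = √207.36 ≈ 14.400
The standard error of measurement is 14.400*√(1 − 0.772) ≈ 14.400*0.477 ≈ 6.876.
Margin = 1.96 * 6.876 ≈ 13.477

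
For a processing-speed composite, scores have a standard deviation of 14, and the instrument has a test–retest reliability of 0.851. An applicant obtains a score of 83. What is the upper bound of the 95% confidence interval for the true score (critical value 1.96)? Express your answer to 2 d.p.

SEM = 14.00000 · √(1 − 0.85100) = 14.00000 · √0.14900 ≈ 14.00000 · 0.38601 ≈ 5.40407
Margin = 1.96 · 5.40407 ≈ 10.59198
Upper bound: 83 + 10.59198 = 93.59198

93.59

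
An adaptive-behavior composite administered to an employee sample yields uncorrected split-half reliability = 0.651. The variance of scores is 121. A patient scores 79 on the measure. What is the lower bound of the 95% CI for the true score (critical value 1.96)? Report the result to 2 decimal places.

SD = √121 = 11.000
Full-length reliability (Spearman-Brown) = 2(0.651)/(1+0.651) ≈ 0.789
SEM = 11.000 × √(1 − 0.789) = 11.000 × √0.211 ≈ 11.000 × 0.460 ≈ 5.057
Half-width = 1.96×5.057 ≈ 9.913
Lower limit = 79 − 9.913 ≈ 69.087

69.09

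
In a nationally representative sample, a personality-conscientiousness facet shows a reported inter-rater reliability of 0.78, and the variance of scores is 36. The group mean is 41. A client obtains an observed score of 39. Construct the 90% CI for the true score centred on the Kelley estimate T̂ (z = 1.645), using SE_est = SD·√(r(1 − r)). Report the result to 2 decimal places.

σ = 36^(1/2) = 6.0000
T̂ = 0.7800(39) + 0.2200(41) ≈ 39.4400
SE_est = SD · √(r(1 − r)) = 6.0000 · √0.1716 ≈ 6.0000 · 0.4142 ≈ 2.4855
CI = 39.4400 ± 1.645 · 2.4855 → [35.3514, 43.5286]

[35.35, 43.53]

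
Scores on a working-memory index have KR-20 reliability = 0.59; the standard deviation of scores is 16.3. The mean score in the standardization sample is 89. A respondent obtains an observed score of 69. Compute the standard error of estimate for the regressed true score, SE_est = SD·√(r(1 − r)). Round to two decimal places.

8.02

SE_est = SD × √(r(1 − r)) = 16.3000 × √0.2419 ≈ 16.3000 × 0.4918 ≈ 8.0169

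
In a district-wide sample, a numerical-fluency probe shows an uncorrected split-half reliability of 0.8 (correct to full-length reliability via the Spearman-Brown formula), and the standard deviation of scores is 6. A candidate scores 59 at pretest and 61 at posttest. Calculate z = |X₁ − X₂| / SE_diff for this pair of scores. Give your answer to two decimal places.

0.71

Spearman-Brown: r = 2(0.8) / (1 + 0.8) = 1.6000 / 1.8000 ≈ 0.8889
The standard error of measurement is 6.0000×√(1 − 0.8889) ≈ 6.0000×0.3333 ≈ 2.0000.
SE_diff = √2 × SEM ≈ 2.8284
z = 2 / 2.8284 ≈ 0.7071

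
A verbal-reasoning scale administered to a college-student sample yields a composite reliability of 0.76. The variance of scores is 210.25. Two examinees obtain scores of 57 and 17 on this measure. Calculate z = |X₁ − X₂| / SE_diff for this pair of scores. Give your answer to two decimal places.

3.98

SD = √210.25 ≃ 14.5000
SEM = 14.5000×√(1 − 0.7600) ≃ 7.1035
SE_diff = SEM × √2 ≃ 7.1035 × 1.4142 ≃ 10.0459
z = |57 − 17| / 10.0459 = 40 / 10.0459 ≃ 3.9817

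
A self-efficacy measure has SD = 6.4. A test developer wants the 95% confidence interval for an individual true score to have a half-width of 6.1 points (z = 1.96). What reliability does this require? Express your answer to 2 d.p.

0.76

SEM needed = half-width / z = 6.1/1.96 ≈ 3.112
r = 1 − (3.112/6.4)² ≈ 1 − 0.236 ≈ 0.764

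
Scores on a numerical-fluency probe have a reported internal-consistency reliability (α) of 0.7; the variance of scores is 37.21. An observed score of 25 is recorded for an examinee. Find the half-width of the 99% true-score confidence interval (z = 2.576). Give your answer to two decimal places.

SD = √37.21 ≃ 6.1000
SEM = 6.1000×√(1 − 0.7000) ≃ 3.3411
Half-width = 2.576×3.3411 ≃ 8.6067

8.61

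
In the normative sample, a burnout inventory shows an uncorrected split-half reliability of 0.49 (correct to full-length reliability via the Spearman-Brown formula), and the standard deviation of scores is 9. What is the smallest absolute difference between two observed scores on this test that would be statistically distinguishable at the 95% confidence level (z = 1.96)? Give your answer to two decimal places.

Spearman-Brown: r = 2(0.49) / (1 + 0.49) = 0.980 / 1.490 ≈ 0.658
SEM = 9.000 × √(1 − 0.658) = 9.000 × √0.342 ≈ 9.000 × 0.585 ≈ 5.265
Standard error of the difference = 5.265·√2 ≈ 7.446
Smallest detectable difference = 1.96×7.446 ≈ 14.595

14.60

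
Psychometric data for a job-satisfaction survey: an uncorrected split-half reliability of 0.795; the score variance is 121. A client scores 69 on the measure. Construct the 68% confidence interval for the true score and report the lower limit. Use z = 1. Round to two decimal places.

SD = √121 = 11.000
Spearman-Brown: r = 2(0.795) / (1 + 0.795) = 1.590 / 1.795 ≈ 0.886
The standard error of measurement is 11.000*√(1 − 0.886) ≈ 11.000*0.338 ≈ 3.717.
1 * SEM ≈ 3.717
Lower bound: 69 − 3.717 = 65.283

65.28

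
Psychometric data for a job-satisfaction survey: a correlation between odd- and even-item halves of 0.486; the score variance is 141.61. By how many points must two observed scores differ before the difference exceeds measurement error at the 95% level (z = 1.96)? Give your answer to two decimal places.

SD = √141.61 = 11.90000
r_full = 2·0.486 / (1 + 0.486) ≈ 0.65410
SEM = 11.90000*√(1 − 0.65410) ≈ 6.99873
SE_diff = SEM * √2 ≈ 6.99873 * 1.41421 ≈ 9.89770
Smallest detectable difference = 1.96*9.89770 ≈ 19.39948

19.40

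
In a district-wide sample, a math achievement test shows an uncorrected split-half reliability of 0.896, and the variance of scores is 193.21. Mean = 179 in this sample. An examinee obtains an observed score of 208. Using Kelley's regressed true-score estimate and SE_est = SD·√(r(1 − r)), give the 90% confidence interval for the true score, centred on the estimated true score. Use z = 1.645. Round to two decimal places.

SD = √193.21 = 13.900
Full-length reliability (Spearman-Brown) = 2(0.896)/(1+0.896) ≈ 0.945
T̂ = 0.945(208) + 0.055(179) ≈ 206.409
SE_est = SD × √(r(1 − r)) = 13.900 × √0.052 ≈ 13.900 × 0.228 ≈ 3.165
90% CI: 206.409 ± 5.206 ≈ (201.203, 211.616)

[201.20, 211.62]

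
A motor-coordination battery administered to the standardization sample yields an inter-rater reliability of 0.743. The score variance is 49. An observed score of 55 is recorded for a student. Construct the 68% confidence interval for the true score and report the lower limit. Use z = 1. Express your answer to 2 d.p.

51.45

SD = √49 = 7.000
SEM = 7.000*√(1 − 0.743) ≃ 3.549
Margin = 1 * 3.549 ≃ 3.549
Lower bound: 55 − 3.549 = 51.451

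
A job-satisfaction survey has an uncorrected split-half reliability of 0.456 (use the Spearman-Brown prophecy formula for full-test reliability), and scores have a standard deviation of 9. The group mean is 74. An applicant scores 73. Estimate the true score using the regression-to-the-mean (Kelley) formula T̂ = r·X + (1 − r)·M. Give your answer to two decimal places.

73.37

Spearman-Brown: r = 2(0.456) / (1 + 0.456) = 0.91200 / 1.45600 ≃ 0.62637
T̂ = 0.62637(73) + 0.37363(74) ≃ 73.37363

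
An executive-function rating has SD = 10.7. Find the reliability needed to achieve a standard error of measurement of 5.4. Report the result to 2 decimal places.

r = 1 − (5.400/10.7)² ≈ 1 − 0.255 ≈ 0.745

0.75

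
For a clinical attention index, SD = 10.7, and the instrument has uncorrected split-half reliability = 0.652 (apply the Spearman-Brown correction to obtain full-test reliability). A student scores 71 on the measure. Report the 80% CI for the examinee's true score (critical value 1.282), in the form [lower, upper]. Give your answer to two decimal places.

Spearman-Brown: r = 2(0.652) / (1 + 0.652) = 1.304 / 1.652 ≈ 0.789
SEM = 10.700 × √(1 − 0.789) = 10.700 × √0.211 ≈ 10.700 × 0.459 ≈ 4.911
1.282 × SEM ≈ 6.296
CI = 71 ± 6.296 → [64.704, 77.296]

[64.70, 77.30]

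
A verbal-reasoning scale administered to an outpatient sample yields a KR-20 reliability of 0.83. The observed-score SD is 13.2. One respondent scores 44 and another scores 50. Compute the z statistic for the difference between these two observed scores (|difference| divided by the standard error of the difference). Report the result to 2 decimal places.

SEM = 13.20000*√(1 − 0.83000) ≈ 5.44250
SE_diff = √2 * SEM ≈ 7.69686
z = 6 / 7.69686 ≈ 0.77954

0.78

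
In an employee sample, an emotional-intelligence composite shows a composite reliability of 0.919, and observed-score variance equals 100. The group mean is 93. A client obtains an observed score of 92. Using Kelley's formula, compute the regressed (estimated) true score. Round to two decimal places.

92.08

T̂ = 0.9190(92) + 0.0810(93) ≈ 92.0810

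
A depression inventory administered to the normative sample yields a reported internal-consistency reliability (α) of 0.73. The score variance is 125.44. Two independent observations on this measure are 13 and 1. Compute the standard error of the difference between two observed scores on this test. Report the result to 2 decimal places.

σ = 125.44^(1/2) = 11.2000
SEM = 11.2000 × √(1 − 0.7300) = 11.2000 × √0.2700 ≈ 11.2000 × 0.5196 ≈ 5.8197
SE_diff = √2 × SEM ≈ 8.2303

8.23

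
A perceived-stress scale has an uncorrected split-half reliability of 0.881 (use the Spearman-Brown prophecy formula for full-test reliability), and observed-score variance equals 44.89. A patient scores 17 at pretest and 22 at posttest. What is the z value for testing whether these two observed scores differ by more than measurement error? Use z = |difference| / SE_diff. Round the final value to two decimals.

2.10

SD = √44.89 ≈ 6.70000
Full-length reliability (Spearman-Brown) = 2(0.881)/(1+0.881) ≈ 0.93674
SEM = 6.70000 * √(1 − 0.93674) = 6.70000 * √0.06326 ≈ 6.70000 * 0.25152 ≈ 1.68521
SE_diff = SEM * √2 ≈ 1.68521 * 1.41421 ≈ 2.38325
z = 5 / 2.38325 ≈ 2.09798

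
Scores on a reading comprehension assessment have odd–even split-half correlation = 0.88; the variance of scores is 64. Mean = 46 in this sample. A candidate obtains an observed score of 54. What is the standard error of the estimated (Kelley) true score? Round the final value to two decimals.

1.96

σ = 64^(1/2) = 8.0000
Full-length reliability (Spearman-Brown) = 2(0.88)/(1+0.88) ≈ 0.9362
SE_est = SD · √(r(1 − r)) = 8.0000 · √0.0598 ≈ 8.0000 · 0.2444 ≈ 1.9556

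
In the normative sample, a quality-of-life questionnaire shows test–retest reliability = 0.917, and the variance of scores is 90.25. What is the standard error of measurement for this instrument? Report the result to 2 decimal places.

SD = √90.25 = 9.50000
The standard error of measurement is 9.50000·√(1 − 0.91700) ≈ 9.50000·0.28810 ≈ 2.73692.

2.74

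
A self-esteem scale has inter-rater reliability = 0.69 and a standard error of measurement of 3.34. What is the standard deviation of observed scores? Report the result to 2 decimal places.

SD = 3.34 / √(1 − 0.69) ≈ 5.9988

6.00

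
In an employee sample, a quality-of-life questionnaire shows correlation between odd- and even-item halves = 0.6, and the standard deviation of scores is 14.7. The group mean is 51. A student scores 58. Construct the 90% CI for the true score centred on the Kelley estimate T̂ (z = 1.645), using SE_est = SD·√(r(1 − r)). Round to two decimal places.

Spearman-Brown: r = 2(0.6) / (1 + 0.6) = 1.20000 / 1.60000 ≈ 0.75000
Estimated true score = 0.75000·58 + (1 − 0.75000)·51 ≈ 56.25000
SE_est = SD · √(r(1 − r)) = 14.70000 · √0.18750 ≈ 14.70000 · 0.43301 ≈ 6.36529
CI = 56.25000 ± 1.645 · 6.36529 → [45.77910, 66.72090]

[45.78, 66.72]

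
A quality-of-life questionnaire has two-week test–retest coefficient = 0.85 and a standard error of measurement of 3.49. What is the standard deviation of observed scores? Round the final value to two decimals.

9.01

SD = SEM / √(1 − r) = 3.49 / √0.15000 ≈ 3.49 / 0.38730 ≈ 9.01114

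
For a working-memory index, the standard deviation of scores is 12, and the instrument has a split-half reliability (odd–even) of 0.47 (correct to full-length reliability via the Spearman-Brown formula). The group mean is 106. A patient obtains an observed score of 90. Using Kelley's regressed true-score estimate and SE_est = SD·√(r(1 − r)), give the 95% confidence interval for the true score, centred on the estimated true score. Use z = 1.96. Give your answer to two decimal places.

r_full = 2·0.47 / (1 + 0.47) ≈ 0.639
T̂ = r·X + (1 − r)·M = 0.639·90 + 0.361·106 ≈ 57.551 + 38.218 ≈ 95.769
SE_est = SD · √(r(1 − r)) = 12.000 · √0.231 ≈ 12.000 · 0.480 ≈ 5.762
95% CI: 95.769 ± 11.293 ≈ (84.475, 107.062)

[84.48, 107.06]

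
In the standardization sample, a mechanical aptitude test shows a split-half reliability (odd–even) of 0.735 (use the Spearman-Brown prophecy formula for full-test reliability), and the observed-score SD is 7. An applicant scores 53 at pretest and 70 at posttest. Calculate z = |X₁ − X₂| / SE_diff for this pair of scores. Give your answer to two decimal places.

r_full = 2·0.735 / (1 + 0.735) ≈ 0.847
The standard error of measurement is 7.000·√(1 − 0.847) ≈ 7.000·0.391 ≈ 2.736.
SE_diff = √2 · SEM ≈ 3.869
z = |53 − 70| / 3.869 = 17 / 3.869 ≈ 4.394

4.39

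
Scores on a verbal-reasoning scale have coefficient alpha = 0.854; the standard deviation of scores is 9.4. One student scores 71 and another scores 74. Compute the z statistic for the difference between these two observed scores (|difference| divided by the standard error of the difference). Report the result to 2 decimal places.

SEM = 9.40000 × √(1 − 0.85400) = 9.40000 × √0.14600 ≈ 9.40000 × 0.38210 ≈ 3.59173
SE_diff = SEM × √2 ≈ 3.59173 × 1.41421 ≈ 5.07948
z = 3 / 5.07948 ≈ 0.59061

0.59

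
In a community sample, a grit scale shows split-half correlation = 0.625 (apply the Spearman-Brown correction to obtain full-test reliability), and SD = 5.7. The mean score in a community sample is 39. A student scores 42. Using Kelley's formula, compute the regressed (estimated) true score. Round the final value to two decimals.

Full-length reliability (Spearman-Brown) = 2(0.625)/(1+0.625) ≈ 0.7692
Estimated true score = 0.7692·42 + (1 − 0.7692)·39 ≈ 41.3077

41.31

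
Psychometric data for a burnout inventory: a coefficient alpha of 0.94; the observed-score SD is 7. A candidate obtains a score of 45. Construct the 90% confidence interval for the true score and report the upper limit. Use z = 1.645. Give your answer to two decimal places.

SEM = 7.000 × √(1 − 0.940) = 7.000 × √0.060 ≈ 7.000 × 0.245 ≈ 1.715
Half-width = 1.645×1.715 ≈ 2.821
Upper limit = 45 + 2.821 ≈ 47.821

47.82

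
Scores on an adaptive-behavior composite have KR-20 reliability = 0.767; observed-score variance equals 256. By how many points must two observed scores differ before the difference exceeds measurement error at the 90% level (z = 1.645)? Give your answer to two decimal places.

17.97

SD = √256 = 16.000
SEM = 16.000 · √(1 − 0.767) = 16.000 · √0.233 ≈ 16.000 · 0.483 ≈ 7.723
SE_diff = √2 · SEM ≈ 10.922
Smallest detectable difference = 1.645·10.922 ≈ 17.967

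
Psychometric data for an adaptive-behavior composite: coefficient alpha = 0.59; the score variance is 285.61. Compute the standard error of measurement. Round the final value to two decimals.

SD = √285.61 ≈ 16.900
SEM = 16.900*√(1 − 0.590) ≈ 10.821

10.82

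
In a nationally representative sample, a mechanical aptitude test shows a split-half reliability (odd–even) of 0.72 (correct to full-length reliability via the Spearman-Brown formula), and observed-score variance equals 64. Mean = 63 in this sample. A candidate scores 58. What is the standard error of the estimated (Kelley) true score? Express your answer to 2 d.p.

2.95

SD = √64 = 8.000
Full-length reliability (Spearman-Brown) = 2(0.72)/(1+0.72) ≃ 0.837
SE_est = SD × √(r(1 − r)) = 8.000 × √0.136 ≃ 8.000 × 0.369 ≃ 2.953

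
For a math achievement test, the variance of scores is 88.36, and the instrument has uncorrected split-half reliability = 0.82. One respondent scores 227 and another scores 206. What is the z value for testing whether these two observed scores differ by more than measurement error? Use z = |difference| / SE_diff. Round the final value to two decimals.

5.02

SD = √88.36 ≈ 9.4000
r_full = 2·0.82 / (1 + 0.82) ≈ 0.9011
SEM = 9.4000 · √(1 − 0.9011) = 9.4000 · √0.0989 ≈ 9.4000 · 0.3145 ≈ 2.9562
SE_diff = SEM · √2 ≈ 2.9562 · 1.4142 ≈ 4.1806
z = |227 − 206| / 4.1806 = 21 / 4.1806 ≈ 5.0231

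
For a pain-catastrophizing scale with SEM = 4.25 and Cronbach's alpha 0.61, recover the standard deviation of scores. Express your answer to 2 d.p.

SD = 4.25 / √(1 − 0.61) ≃ 6.8054

6.81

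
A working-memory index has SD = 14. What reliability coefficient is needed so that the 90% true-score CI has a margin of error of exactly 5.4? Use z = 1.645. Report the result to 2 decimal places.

0.95

Required SEM = 5.4 / 1.645 ≈ 3.28267
r = 1 − (SEM / SD)² = 1 − (3.28267 / 14)² ≈ 1 − 0.05498 ≈ 0.94502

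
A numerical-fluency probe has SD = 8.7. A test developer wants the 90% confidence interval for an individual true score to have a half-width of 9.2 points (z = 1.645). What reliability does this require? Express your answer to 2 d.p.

0.59

Required SEM = 9.2 / 1.645 ≃ 5.593
r = 1 − (5.593/8.7)² ≃ 1 − 0.413 ≃ 0.587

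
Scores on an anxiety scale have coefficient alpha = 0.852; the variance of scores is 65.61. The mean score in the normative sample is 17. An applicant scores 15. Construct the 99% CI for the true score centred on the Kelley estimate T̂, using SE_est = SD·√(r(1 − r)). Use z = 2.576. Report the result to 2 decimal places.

[7.89, 22.71]

SD = √65.61 ≈ 8.100
T̂ = 0.852(15) + 0.148(17) ≈ 15.296
SE_est = SD × √(r(1 − r)) = 8.100 × √0.126 ≈ 8.100 × 0.355 ≈ 2.876
CI = 15.296 ± 2.576 × 2.876 → [7.887, 22.705]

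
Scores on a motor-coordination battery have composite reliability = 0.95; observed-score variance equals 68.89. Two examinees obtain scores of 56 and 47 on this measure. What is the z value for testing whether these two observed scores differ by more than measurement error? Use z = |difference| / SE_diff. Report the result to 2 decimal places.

SD = √68.89 = 8.300
The standard error of measurement is 8.300×√(1 − 0.950) ≈ 8.300×0.224 ≈ 1.856.
SE_diff = √2 × SEM ≈ 2.625
z = |56 − 47| / 2.625 = 9 / 2.625 ≈ 3.429

3.43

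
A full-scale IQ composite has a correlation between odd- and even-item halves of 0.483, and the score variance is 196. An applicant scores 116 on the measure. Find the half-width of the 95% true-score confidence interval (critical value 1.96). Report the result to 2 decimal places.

SD = √196 = 14.00000
r_full = 2·0.483 / (1 + 0.483) ≈ 0.65138
SEM = 14.00000 × √(1 − 0.65138) = 14.00000 × √0.34862 ≈ 14.00000 × 0.59044 ≈ 8.26614
1.96 × SEM ≈ 16.20163

16.20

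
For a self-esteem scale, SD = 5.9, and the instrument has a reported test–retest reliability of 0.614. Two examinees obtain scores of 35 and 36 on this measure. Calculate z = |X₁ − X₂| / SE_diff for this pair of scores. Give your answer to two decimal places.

SEM = 5.9000 * √(1 − 0.6140) = 5.9000 * √0.3860 ≈ 5.9000 * 0.6213 ≈ 3.6656
SE_diff = SEM * √2 ≈ 3.6656 * 1.4142 ≈ 5.1839
z = 1 / 5.1839 ≈ 0.1929

0.19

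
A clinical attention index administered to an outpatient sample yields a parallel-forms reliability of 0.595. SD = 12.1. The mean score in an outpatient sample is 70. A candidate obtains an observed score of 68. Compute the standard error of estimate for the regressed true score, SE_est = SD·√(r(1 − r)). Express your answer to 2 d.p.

SE_est = SD · √(r(1 − r)) = 12.10000 · √0.24097 ≈ 12.10000 · 0.49089 ≈ 5.93979

5.94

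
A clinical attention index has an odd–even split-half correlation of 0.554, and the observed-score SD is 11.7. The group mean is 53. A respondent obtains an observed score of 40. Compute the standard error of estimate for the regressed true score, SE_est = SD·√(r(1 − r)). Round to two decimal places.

5.29

r_full = 2·0.554 / (1 + 0.554) ≈ 0.713
SE_est = 11.700·√[r(1 − r)] ≈ 5.293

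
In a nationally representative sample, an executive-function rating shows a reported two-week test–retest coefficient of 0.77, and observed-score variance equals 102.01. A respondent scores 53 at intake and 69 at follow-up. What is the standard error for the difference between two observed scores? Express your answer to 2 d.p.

SD = √102.01 = 10.10000
SEM = 10.10000 × √(1 − 0.77000) = 10.10000 × √0.23000 ≃ 10.10000 × 0.47958 ≃ 4.84379
SE_diff = SEM × √2 ≃ 4.84379 × 1.41421 ≃ 6.85015

6.85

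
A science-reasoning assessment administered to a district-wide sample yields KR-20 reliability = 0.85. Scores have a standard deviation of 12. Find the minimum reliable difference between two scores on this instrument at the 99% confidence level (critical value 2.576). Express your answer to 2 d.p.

SEM = 12.0000 * √(1 − 0.8500) = 12.0000 * √0.1500 ≈ 12.0000 * 0.3873 ≈ 4.6476
SE_diff = SEM * √2 ≈ 4.6476 * 1.4142 ≈ 6.5727
Smallest detectable difference = 2.576*6.5727 ≈ 16.9312

16.93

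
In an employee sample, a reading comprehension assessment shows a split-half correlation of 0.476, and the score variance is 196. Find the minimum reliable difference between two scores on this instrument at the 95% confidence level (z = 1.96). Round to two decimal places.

SD = √196 = 14.0000
Full-length reliability (Spearman-Brown) = 2(0.476)/(1+0.476) ≈ 0.6450
SEM = 14.0000*√(1 − 0.6450) ≈ 8.3416
SE_diff = √2 * SEM ≈ 11.7968
Minimum reliable difference = 1.96 * SE_diff ≈ 1.96 * 11.7968 ≈ 23.1218

23.12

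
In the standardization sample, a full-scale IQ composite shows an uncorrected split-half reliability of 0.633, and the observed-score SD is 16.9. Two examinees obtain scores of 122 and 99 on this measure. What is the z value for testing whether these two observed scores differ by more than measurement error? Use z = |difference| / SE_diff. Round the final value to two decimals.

Spearman-Brown: r = 2(0.633) / (1 + 0.633) = 1.2660 / 1.6330 ≈ 0.7753
SEM = 16.9000×√(1 − 0.7753) ≈ 8.0117
SE_diff = √2 × SEM ≈ 11.3303
z = 23 / 11.3303 ≈ 2.0300

2.03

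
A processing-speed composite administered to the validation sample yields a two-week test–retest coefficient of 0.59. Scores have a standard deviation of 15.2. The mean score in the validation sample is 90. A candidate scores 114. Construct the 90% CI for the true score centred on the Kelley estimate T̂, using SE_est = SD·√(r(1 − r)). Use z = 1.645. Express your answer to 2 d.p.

Estimated true score = 0.590*114 + (1 − 0.590)*90 ≈ 104.160
SE_est = SD * √(r(1 − r)) = 15.200 * √0.242 ≈ 15.200 * 0.492 ≈ 7.476
90% CI: 104.160 ± 12.298 ≈ (91.862, 116.458)

[91.86, 116.46]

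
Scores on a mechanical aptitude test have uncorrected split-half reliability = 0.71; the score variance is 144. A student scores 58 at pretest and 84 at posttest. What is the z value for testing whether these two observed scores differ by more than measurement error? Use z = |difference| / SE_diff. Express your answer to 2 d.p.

SD = √144 ≃ 12.00000
Spearman-Brown: r = 2(0.71) / (1 + 0.71) = 1.42000 / 1.71000 ≃ 0.83041
SEM = 12.00000 · √(1 − 0.83041) = 12.00000 · √0.16959 ≃ 12.00000 · 0.41181 ≃ 4.94177
Standard error of the difference = 4.94177·√2 ≃ 6.98871
z = |58 − 84| / 6.98871 = 26 / 6.98871 ≃ 3.72028

3.72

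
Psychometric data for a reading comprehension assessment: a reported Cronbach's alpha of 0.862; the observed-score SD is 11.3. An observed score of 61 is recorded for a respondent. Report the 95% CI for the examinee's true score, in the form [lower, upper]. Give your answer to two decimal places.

SEM = 11.30000 × √(1 − 0.86200) = 11.30000 × √0.13800 ≈ 11.30000 × 0.37148 ≈ 4.19776
Margin = 1.96 × 4.19776 ≈ 8.22762
95% CI: 61 ± 8.22762 = [52.77238, 69.22762]

[52.77, 69.23]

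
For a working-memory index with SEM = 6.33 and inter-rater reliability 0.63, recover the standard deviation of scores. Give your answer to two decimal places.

10.41

SD = 6.33 / √(1 − 0.63) ≈ 10.4065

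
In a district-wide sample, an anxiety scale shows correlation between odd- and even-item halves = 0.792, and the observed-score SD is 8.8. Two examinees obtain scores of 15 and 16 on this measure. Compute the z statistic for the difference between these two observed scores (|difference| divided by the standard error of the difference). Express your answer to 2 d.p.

0.24

Full-length reliability (Spearman-Brown) = 2(0.792)/(1+0.792) ≈ 0.88393
SEM = 8.80000 * √(1 − 0.88393) = 8.80000 * √0.11607 ≈ 8.80000 * 0.34069 ≈ 2.99809
SE_diff = √2 * SEM ≈ 4.23995
z = 1 / 4.23995 ≈ 0.23585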